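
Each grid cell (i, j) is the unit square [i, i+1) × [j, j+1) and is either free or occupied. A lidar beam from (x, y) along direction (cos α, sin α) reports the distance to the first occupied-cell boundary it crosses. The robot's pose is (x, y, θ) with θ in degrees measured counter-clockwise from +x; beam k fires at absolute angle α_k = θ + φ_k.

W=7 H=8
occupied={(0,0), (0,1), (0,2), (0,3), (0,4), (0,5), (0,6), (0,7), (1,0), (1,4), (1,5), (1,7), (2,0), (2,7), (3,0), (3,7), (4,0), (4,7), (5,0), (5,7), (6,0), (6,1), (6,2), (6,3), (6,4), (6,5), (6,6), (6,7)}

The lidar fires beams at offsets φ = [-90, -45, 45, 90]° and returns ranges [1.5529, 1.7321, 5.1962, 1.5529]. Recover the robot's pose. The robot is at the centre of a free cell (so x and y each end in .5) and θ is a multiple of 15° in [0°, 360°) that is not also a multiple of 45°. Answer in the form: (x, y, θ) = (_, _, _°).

(x, y, θ) = (1.5, 2.5, 345°)

Enumerate (i+0.5, j+0.5, θ) over the 28 free cells and 16 admissible headings. For each, cast all 4 beams and compare to the given ranges.
  (1.5, 3.5, 60°): beam 1 = 5.0000 ≠ 1.5529 ✗
  (2.5, 3.5, 195°): beam 1 = 1.9319 ≠ 1.5529 ✗
  (2.5, 1.5, 255°): beam 2 = 1.0000 ≠ 1.7321 ✗
  …
  (1.5, 2.5, 345°): r_1=1.5529, r_2=1.7321, r_3=5.1962, r_4=1.5529 — all match ✓
Unique over the lattice → pose = (1.5, 2.5, 345°).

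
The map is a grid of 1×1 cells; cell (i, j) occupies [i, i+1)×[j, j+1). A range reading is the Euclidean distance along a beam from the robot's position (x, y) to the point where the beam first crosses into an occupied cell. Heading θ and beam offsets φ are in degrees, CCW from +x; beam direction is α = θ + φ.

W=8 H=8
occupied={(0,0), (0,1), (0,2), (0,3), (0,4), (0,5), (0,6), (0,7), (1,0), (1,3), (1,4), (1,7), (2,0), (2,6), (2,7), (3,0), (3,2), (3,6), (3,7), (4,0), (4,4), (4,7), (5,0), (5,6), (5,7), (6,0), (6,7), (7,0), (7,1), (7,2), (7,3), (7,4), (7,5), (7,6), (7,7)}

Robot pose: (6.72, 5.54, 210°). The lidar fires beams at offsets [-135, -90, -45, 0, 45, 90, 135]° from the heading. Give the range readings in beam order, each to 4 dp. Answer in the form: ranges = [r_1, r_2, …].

beam 1: φ=-135°, α=75°
  direction (0.2588, 0.9659); cell (6,5); t to first gridline: x 1.0818, y 0.4762 (then +3.8637 / +1.0353)
    (6,6) via y @ 0.4762
    (7,6) via x @ 1.0818  # hit
  → r_1 = 1.0818
beam 2: φ=-90°, α=120°
  direction (-0.5000, 0.8660); cell (6,5); t to first gridline: x 1.4400, y 0.5312 (then +2.0000 / +1.1547)
    (6,6) via y @ 0.5312
    (5,6) via x @ 1.4400  # hit
  → r_2 = 1.4400
beam 3: φ=-45°, α=165°
  direction (-0.9659, 0.2588); cell (6,5); t to first gridline: x 0.7454, y 1.7773 (then +1.0353 / +3.8637)
    (5,5) via x @ 0.7454
    (5,6) via y @ 1.7773  # hit
  → r_3 = 1.7773
beam 4: φ=0°, α=210°
  direction (-0.8660, -0.5000); cell (6,5); t to first gridline: x 0.8314, y 1.0800 (then +1.1547 / +2.0000)
    (5,5) via x @ 0.8314
    (5,4) via y @ 1.0800
    (4,4) via x @ 1.9861  # hit
  → r_4 = 1.9861
beam 5: φ=45°, α=255°
  direction (-0.2588, -0.9659); cell (6,5); t to first gridline: x 2.7819, y 0.5590 (then +3.8637 / +1.0353)
    (6,4) via y @ 0.5590
    (6,3) via y @ 1.5943
    (6,2) via y @ 2.6296
    (5,2) via x @ 2.7819
    (5,1) via y @ 3.6649
    (5,0) via y @ 4.7002  # hit
  → r_5 = 4.7002
beam 6: φ=90°, α=300°
  direction (0.5000, -0.8660); cell (6,5); t to first gridline: x 0.5600, y 0.6235 (then +2.0000 / +1.1547)
    (7,5) via x @ 0.5600  # hit
  → r_6 = 0.5600
beam 7: φ=135°, α=345°
  direction (0.9659, -0.2588); cell (6,5); t to first gridline: x 0.2899, y 2.0864 (then +1.0353 / +3.8637)
    (7,5) via x @ 0.2899  # hit
  → r_7 = 0.2899

ranges = [1.0818, 1.4400, 1.7773, 1.9861, 4.7002, 0.5600, 0.2899]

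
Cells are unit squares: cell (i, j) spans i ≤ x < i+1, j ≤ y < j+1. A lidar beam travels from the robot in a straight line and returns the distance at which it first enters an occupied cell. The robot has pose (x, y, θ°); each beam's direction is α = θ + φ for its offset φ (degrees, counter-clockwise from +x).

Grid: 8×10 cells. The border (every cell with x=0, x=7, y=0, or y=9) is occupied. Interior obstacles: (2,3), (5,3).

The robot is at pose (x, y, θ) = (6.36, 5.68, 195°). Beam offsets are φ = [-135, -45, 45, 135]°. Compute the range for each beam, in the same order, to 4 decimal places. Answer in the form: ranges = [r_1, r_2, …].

beam 1: φ=-135°, α=60°
  direction (0.5000, 0.8660); cell (6,5); t to first gridline: x 1.2800, y 0.3695 (then +2.0000 / +1.1547)
    (6,6) via y @ 0.3695
    (7,6) via x @ 1.2800  # hit
  → r_1 = 1.2800
beam 2: φ=-45°, α=150°
  direction (-0.8660, 0.5000); cell (6,5); t to first gridline: x 0.4157, y 0.6400 (then +1.1547 / +2.0000)
    (5,5) via x @ 0.4157
    (5,6) via y @ 0.6400
    (4,6) via x @ 1.5704
    (4,7) via y @ 2.6400
    (3,7) via x @ 2.7251
    (2,7) via x @ 3.8798
    (2,8) via y @ 4.6400
    (1,8) via x @ 5.0345
    (0,8) via x @ 6.1892  # hit
  → r_2 = 6.1892
beam 3: φ=45°, α=240°
  direction (-0.5000, -0.8660); cell (6,5); t to first gridline: x 0.7200, y 0.7852 (then +2.0000 / +1.1547)
    (5,5) via x @ 0.7200
    (5,4) via y @ 0.7852
    (5,3) via y @ 1.9399  # hit
  → r_3 = 1.9399
beam 4: φ=135°, α=330°
  direction (0.8660, -0.5000); cell (6,5); t to first gridline: x 0.7390, y 1.3600 (then +1.1547 / +2.0000)
    (7,5) via x @ 0.7390  # hit
  → r_4 = 0.7390

ranges = [1.2800, 6.1892, 1.9399, 0.7390]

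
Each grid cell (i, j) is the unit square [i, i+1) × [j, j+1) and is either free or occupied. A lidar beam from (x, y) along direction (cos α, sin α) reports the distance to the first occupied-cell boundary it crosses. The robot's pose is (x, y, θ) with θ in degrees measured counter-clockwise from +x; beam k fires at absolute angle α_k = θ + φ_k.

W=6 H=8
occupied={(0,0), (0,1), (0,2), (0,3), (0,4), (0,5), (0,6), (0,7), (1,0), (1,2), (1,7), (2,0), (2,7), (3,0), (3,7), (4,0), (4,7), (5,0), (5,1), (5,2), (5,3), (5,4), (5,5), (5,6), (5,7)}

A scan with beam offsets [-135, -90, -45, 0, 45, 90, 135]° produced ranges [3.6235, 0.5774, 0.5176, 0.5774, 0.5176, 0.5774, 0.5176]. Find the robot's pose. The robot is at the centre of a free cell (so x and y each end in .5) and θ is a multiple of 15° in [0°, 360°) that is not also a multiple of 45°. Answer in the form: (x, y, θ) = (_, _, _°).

(x, y, θ) = (1.5, 1.5, 150°)

Candidates: 23 free-cell centres × 16 headings = 368 poses. Raycast each; keep the one whose scan matches to 4 dp.
  (4.5, 3.5, 75°): beam 1 = 1.0000 ≠ 3.6235 ✗
  (4.5, 6.5, 60°): beam 1 = 1.9319 ≠ 3.6235 ✗
  (4.5, 4.5, 150°): beam 1 = 0.5176 ≠ 3.6235 ✗
  (3.5, 3.5, 210°): beam 2 = 4.0415 ≠ 0.5774 ✗
  …
  (1.5, 1.5, 150°): r_1=3.6235, r_2=0.5774, r_3=0.5176, r_4=0.5774, r_5=0.5176, r_6=0.5774, r_7=0.5176 — all match ✓
Unique over the lattice → pose = (1.5, 1.5, 150°).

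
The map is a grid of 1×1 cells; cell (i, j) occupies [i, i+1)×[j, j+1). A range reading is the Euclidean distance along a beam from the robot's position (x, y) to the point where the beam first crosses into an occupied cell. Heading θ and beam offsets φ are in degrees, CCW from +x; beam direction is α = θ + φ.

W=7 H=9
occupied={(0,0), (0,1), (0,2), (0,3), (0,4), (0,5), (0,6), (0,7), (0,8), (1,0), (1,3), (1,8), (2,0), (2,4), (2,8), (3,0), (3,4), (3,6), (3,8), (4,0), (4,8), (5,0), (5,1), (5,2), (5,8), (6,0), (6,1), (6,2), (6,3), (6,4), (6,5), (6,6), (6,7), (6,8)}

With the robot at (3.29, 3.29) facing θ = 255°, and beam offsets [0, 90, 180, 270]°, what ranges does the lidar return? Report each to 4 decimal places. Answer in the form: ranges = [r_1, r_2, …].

beam 1: φ=0°, α=255°
  d=(-0.2588,-0.9659)  start (3,3)  tX=1.1205 tY=0.3002  stride 1/|dx|=3.8637 1/|dy|=1.0353
    cross y-line → (3,2), t=0.3002
    cross x-line → (2,2), t=1.1205
    cross y-line → (2,1), t=1.3355
    cross y-line → (2,0), t=2.3708 (wall)
  → r_1 = 2.3708
beam 2: φ=90°, α=345°
  d=(0.9659,-0.2588)  start (3,3)  tX=0.7350 tY=1.1205  stride 1/|dx|=1.0353 1/|dy|=3.8637
    cross x-line → (4,3), t=0.7350
    cross y-line → (4,2), t=1.1205
    cross x-line → (5,2), t=1.7703 (wall)
  → r_2 = 1.7703
beam 3: φ=180°, α=75°
  d=(0.2588,0.9659)  start (3,3)  tX=2.7432 tY=0.7350  stride 1/|dx|=3.8637 1/|dy|=1.0353
    cross y-line → (3,4), t=0.7350 (wall)
  → r_3 = 0.7350
beam 4: φ=270°, α=165°
  d=(-0.9659,0.2588)  start (3,3)  tX=0.3002 tY=2.7432  stride 1/|dx|=1.0353 1/|dy|=3.8637
    cross x-line → (2,3), t=0.3002
    cross x-line → (1,3), t=1.3355 (wall)
  → r_4 = 1.3355

ranges = [2.3708, 1.7703, 0.7350, 1.3355]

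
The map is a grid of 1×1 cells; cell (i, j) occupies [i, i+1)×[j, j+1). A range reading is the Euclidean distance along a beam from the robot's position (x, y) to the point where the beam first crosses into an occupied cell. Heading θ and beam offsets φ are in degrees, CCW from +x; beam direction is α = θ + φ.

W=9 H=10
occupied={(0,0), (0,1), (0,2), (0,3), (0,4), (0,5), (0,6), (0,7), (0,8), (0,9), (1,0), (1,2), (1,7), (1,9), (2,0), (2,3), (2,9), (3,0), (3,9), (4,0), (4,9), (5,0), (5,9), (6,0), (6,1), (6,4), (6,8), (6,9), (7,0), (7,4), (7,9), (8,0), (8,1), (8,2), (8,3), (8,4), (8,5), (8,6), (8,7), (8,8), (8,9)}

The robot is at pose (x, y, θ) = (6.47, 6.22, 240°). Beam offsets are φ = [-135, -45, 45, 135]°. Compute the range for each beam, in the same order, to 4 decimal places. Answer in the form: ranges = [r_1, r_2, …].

ranges = [2.8781, 5.6630, 1.2630, 1.5840]

beam 1: φ=-135°, α=105°
  dir = (cos 105°, sin 105°) = (-0.2588, 0.9659); from cell (6,6)
  next x-line at t=1.8159, next y-line at t=0.8075; Δt_x=3.8637, Δt_y=1.0353
    y: enter (6,7) at t=0.8075
    x: enter (5,7) at t=1.8159
    y: enter (5,8) at t=1.8428
    y: enter (5,9) at t=2.8781 ← occupied
  → r_1 = 2.8781
beam 2: φ=-45°, α=195°
  dir = (cos 195°, sin 195°) = (-0.9659, -0.2588); from cell (6,6)
  next x-line at t=0.4866, next y-line at t=0.8500; Δt_x=1.0353, Δt_y=3.8637
    x: enter (5,6) at t=0.4866
    y: enter (5,5) at t=0.8500
    x: enter (4,5) at t=1.5219
    x: enter (3,5) at t=2.5571
    x: enter (2,5) at t=3.5924
    x: enter (1,5) at t=4.6277
    y: enter (1,4) at t=4.7137
    x: enter (0,4) at t=5.6630 ← occupied
  → r_2 = 5.6630
beam 3: φ=45°, α=285°
  dir = (cos 285°, sin 285°) = (0.2588, -0.9659); from cell (6,6)
  next x-line at t=2.0478, next y-line at t=0.2278; Δt_x=3.8637, Δt_y=1.0353
    y: enter (6,5) at t=0.2278
    y: enter (6,4) at t=1.2630 ← occupied
  → r_3 = 1.2630
beam 4: φ=135°, α=15°
  dir = (cos 15°, sin 15°) = (0.9659, 0.2588); from cell (6,6)
  next x-line at t=0.5487, next y-line at t=3.0137; Δt_x=1.0353, Δt_y=3.8637
    x: enter (7,6) at t=0.5487
    x: enter (8,6) at t=1.5840 ← occupied
  → r_4 = 1.5840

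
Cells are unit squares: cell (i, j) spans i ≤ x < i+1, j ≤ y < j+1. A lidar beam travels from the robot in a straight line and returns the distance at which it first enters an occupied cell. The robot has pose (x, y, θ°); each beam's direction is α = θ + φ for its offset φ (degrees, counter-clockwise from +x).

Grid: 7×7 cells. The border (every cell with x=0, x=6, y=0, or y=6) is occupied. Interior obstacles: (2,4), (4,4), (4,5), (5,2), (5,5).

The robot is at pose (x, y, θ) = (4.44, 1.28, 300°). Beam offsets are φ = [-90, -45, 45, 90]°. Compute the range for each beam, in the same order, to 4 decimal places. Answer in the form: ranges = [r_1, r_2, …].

beam 1: φ=-90°, α=210°
  direction (-0.8660, -0.5000); cell (4,1); t to first gridline: x 0.5081, y 0.5600 (then +1.1547 / +2.0000)
    (3,1) via x @ 0.5081
    (3,0) via y @ 0.5600  # hit
  → r_1 = 0.5600
beam 2: φ=-45°, α=255°
  direction (-0.2588, -0.9659); cell (4,1); t to first gridline: x 1.7000, y 0.2899 (then +3.8637 / +1.0353)
    (4,0) via y @ 0.2899  # hit
  → r_2 = 0.2899
beam 3: φ=45°, α=345°
  direction (0.9659, -0.2588); cell (4,1); t to first gridline: x 0.5798, y 1.0818 (then +1.0353 / +3.8637)
    (5,1) via x @ 0.5798
    (5,0) via y @ 1.0818  # hit
  → r_3 = 1.0818
beam 4: φ=90°, α=30°
  direction (0.8660, 0.5000); cell (4,1); t to first gridline: x 0.6466, y 1.4400 (then +1.1547 / +2.0000)
    (5,1) via x @ 0.6466
    (5,2) via y @ 1.4400  # hit
  → r_4 = 1.4400

ranges = [0.5600, 0.2899, 1.0818, 1.4400]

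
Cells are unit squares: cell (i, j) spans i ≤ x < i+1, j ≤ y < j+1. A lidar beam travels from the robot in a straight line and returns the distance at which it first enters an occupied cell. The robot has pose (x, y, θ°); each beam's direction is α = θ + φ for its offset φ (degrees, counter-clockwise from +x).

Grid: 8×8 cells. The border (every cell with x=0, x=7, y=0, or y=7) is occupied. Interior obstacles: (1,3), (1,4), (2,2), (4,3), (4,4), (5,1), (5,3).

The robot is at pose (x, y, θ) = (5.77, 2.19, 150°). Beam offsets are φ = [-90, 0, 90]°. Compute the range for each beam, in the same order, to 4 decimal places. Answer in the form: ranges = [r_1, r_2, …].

beam 1: φ=-90°, α=60°
  d=(0.5000,0.8660)  start (5,2)  tX=0.4600 tY=0.9353  stride 1/|dx|=2.0000 1/|dy|=1.1547
    cross x-line → (6,2), t=0.4600
    cross y-line → (6,3), t=0.9353
    cross y-line → (6,4), t=2.0900
    cross x-line → (7,4), t=2.4600 (wall)
  → r_1 = 2.4600
beam 2: φ=0°, α=150°
  d=(-0.8660,0.5000)  start (5,2)  tX=0.8891 tY=1.6200  stride 1/|dx|=1.1547 1/|dy|=2.0000
    cross x-line → (4,2), t=0.8891
    cross y-line → (4,3), t=1.6200 (wall)
  → r_2 = 1.6200
beam 3: φ=90°, α=240°
  d=(-0.5000,-0.8660)  start (5,2)  tX=1.5400 tY=0.2194  stride 1/|dx|=2.0000 1/|dy|=1.1547
    cross y-line → (5,1), t=0.2194 (wall)
  → r_3 = 0.2194

ranges = [2.4600, 1.6200, 0.2194]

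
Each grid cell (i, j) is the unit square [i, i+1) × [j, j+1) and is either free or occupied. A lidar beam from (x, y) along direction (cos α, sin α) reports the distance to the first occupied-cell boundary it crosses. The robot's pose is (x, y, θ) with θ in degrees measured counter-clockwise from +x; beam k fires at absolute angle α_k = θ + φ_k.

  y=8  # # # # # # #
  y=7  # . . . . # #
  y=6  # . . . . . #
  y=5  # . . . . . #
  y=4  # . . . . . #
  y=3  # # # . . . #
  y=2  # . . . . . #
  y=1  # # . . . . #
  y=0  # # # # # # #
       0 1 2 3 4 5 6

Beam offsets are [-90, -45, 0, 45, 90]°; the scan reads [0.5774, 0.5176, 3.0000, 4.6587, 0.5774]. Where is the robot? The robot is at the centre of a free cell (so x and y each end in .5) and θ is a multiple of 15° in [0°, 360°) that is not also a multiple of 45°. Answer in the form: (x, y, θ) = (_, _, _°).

Enumerate (i+0.5, j+0.5, θ) over the 31 free cells and 16 admissible headings. For each, cast all 5 beams and compare to the given ranges.
  (4.5, 7.5, 330°): beam 1 = 4.0415 ≠ 0.5774 ✗
  (4.5, 5.5, 210°): beam 1 = 2.8868 ≠ 0.5774 ✗
  (1.5, 7.5, 30°): beam 1 = 7.5056 ≠ 0.5774 ✗
  (2.5, 5.5, 300°): beam 1 = 1.7321 ≠ 0.5774 ✗
  …
  (1.5, 2.5, 330°): r_1=0.5774, r_2=0.5176, r_3=3.0000, r_4=4.6587, r_5=0.5774 — all match ✓
No second candidate reproduces the full scan.

(x, y, θ) = (1.5, 2.5, 330°)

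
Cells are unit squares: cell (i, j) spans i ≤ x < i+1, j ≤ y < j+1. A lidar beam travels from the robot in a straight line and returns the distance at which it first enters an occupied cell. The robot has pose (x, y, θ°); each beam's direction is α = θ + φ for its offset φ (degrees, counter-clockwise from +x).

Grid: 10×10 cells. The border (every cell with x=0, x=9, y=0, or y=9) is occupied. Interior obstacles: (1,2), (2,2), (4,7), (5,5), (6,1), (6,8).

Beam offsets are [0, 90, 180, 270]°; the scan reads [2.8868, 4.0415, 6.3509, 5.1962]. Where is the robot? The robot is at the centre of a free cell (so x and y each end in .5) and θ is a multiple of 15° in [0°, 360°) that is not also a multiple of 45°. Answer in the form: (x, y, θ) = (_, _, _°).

(x, y, θ) = (5.5, 3.5, 240°)

Candidates: 58 free-cell centres × 16 headings = 928 poses. Raycast each; keep the one whose scan matches to 4 dp.
  (2.5, 5.5, 75°): beam 1 = 3.6235 ≠ 2.8868 ✗
  (3.5, 7.5, 195°): beam 1 = 2.5882 ≠ 2.8868 ✗
  (6.5, 3.5, 75°): beam 1 = 5.6940 ≠ 2.8868 ✗
  …
  (5.5, 3.5, 240°): r_1=2.8868, r_2=4.0415, r_3=6.3509, r_4=5.1962 — all match ✓
Unique over the lattice → pose = (5.5, 3.5, 240°).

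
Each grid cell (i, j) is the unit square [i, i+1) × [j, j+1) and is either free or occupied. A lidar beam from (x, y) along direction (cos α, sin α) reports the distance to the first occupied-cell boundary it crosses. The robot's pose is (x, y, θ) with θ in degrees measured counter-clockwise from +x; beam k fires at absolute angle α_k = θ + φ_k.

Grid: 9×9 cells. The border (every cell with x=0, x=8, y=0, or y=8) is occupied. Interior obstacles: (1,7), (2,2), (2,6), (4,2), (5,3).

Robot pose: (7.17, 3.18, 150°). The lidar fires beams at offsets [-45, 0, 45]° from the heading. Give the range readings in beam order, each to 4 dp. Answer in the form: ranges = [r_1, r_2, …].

beam 1: φ=-45°, α=105°
  cosα=-0.2588 sinα=0.9659 | (7,3) | tMaxX 0.6568 tMaxY 0.8489 | tΔX 3.8637 tΔY 1.0353
    t=0.6568 [x] (6,3)
    t=0.8489 [y] (6,4)
    t=1.8842 [y] (6,5)
    t=2.9195 [y] (6,6)
    t=3.9548 [y] (6,7)
    t=4.5205 [x] (5,7)
    t=4.9900 [y] (5,8) — stop
  → r_1 = 4.9900
beam 2: φ=0°, α=150°
  cosα=-0.8660 sinα=0.5000 | (7,3) | tMaxX 0.1963 tMaxY 1.6400 | tΔX 1.1547 tΔY 2.0000
    t=0.1963 [x] (6,3)
    t=1.3510 [x] (5,3) — stop
  → r_2 = 1.3510
beam 3: φ=45°, α=195°
  cosα=-0.9659 sinα=-0.2588 | (7,3) | tMaxX 0.1760 tMaxY 0.6955 | tΔX 1.0353 tΔY 3.8637
    t=0.1760 [x] (6,3)
    t=0.6955 [y] (6,2)
    t=1.2113 [x] (5,2)
    t=2.2465 [x] (4,2) — stop
  → r_3 = 2.2465

ranges = [4.9900, 1.3510, 2.2465]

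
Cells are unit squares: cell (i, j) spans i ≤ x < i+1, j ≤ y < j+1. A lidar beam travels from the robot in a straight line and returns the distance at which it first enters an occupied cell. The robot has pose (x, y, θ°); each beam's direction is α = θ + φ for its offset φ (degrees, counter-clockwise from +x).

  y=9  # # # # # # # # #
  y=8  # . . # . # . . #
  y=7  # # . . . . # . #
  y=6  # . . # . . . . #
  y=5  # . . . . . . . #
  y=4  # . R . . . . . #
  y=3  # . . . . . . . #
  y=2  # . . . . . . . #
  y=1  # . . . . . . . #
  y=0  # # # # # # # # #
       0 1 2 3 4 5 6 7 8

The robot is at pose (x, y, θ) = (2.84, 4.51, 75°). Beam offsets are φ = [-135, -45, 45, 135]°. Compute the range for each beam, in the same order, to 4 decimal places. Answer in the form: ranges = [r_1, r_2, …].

ranges = [4.0530, 5.9583, 2.8752, 2.1246]

beam 1: φ=-135°, α=300°
  d=(0.5000,-0.8660)  start (2,4)  tX=0.3200 tY=0.5889  stride 1/|dx|=2.0000 1/|dy|=1.1547
    cross x-line → (3,4), t=0.3200
    cross y-line → (3,3), t=0.5889
    cross y-line → (3,2), t=1.7436
    cross x-line → (4,2), t=2.3200
    cross y-line → (4,1), t=2.8983
    cross y-line → (4,0), t=4.0530 (wall)
  → r_1 = 4.0530
beam 2: φ=-45°, α=30°
  d=(0.8660,0.5000)  start (2,4)  tX=0.1848 tY=0.9800  stride 1/|dx|=1.1547 1/|dy|=2.0000
    cross x-line → (3,4), t=0.1848
    cross y-line → (3,5), t=0.9800
    cross x-line → (4,5), t=1.3395
    cross x-line → (5,5), t=2.4942
    cross y-line → (5,6), t=2.9800
    cross x-line → (6,6), t=3.6489
    cross x-line → (7,6), t=4.8036
    cross y-line → (7,7), t=4.9800
    cross x-line → (8,7), t=5.9583 (wall)
  → r_2 = 5.9583
beam 3: φ=45°, α=120°
  d=(-0.5000,0.8660)  start (2,4)  tX=1.6800 tY=0.5658  stride 1/|dx|=2.0000 1/|dy|=1.1547
    cross y-line → (2,5), t=0.5658
    cross x-line → (1,5), t=1.6800
    cross y-line → (1,6), t=1.7205
    cross y-line → (1,7), t=2.8752 (wall)
  → r_3 = 2.8752
beam 4: φ=135°, α=210°
  d=(-0.8660,-0.5000)  start (2,4)  tX=0.9699 tY=1.0200  stride 1/|dx|=1.1547 1/|dy|=2.0000
    cross x-line → (1,4), t=0.9699
    cross y-line → (1,3), t=1.0200
    cross x-line → (0,3), t=2.1246 (wall)
  → r_4 = 2.1246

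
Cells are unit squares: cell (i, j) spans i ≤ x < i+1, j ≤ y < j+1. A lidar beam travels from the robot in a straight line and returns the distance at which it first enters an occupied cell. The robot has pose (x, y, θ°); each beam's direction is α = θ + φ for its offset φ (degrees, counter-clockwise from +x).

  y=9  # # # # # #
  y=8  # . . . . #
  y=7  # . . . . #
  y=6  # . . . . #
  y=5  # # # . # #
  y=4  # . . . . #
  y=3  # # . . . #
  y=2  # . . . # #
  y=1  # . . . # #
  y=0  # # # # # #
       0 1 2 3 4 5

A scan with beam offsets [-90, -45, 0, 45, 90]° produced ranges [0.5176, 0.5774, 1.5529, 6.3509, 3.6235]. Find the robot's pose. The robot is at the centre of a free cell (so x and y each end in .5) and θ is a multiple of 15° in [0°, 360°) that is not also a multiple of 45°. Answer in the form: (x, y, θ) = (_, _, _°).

(x, y, θ) = (4.5, 3.5, 75°)

Candidates: 26 free-cell centres × 16 headings = 416 poses. Raycast each; keep the one whose scan matches to 4 dp.
  (3.5, 5.5, 300°): beam 1 = 0.5774 ≠ 0.5176 ✗
  (1.5, 7.5, 165°): beam 1 = 1.5529 ≠ 0.5176 ✗
  (1.5, 1.5, 255°): beam 3 = 0.5176 ≠ 1.5529 ✗
  (3.5, 2.5, 300°): beam 1 = 2.8868 ≠ 0.5176 ✗
  (2.5, 7.5, 240°): beam 1 = 1.7321 ≠ 0.5176 ✗
  …
  (4.5, 3.5, 75°): r_1=0.5176, r_2=0.5774, r_3=1.5529, r_4=6.3509, r_5=3.6235 — all match ✓
No second candidate reproduces the full scan.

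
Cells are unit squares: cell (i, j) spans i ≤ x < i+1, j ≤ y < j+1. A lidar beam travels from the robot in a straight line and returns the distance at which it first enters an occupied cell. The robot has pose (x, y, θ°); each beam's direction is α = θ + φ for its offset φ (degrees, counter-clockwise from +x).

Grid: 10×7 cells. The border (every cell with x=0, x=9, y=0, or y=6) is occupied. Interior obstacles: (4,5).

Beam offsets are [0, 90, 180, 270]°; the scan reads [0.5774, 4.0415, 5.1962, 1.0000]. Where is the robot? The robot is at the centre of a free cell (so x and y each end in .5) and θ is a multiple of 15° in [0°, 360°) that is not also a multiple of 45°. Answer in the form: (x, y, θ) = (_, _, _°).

(x, y, θ) = (5.5, 1.5, 300°)

Enumerate (i+0.5, j+0.5, θ) over the 39 free cells and 16 admissible headings. For each, cast all 4 beams and compare to the given ranges.
  (4.5, 2.5, 105°): beam 1 = 3.6235 ≠ 0.5774 ✗
  (5.5, 3.5, 30°): beam 1 = 4.0415 ≠ 0.5774 ✗
  (1.5, 4.5, 75°): beam 1 = 1.5529 ≠ 0.5774 ✗
  (4.5, 2.5, 330°): beam 1 = 3.0000 ≠ 0.5774 ✗
  …
  (5.5, 1.5, 300°): r_1=0.5774, r_2=4.0415, r_3=5.1962, r_4=1.0000 — all match ✓
No second candidate reproduces the full scan.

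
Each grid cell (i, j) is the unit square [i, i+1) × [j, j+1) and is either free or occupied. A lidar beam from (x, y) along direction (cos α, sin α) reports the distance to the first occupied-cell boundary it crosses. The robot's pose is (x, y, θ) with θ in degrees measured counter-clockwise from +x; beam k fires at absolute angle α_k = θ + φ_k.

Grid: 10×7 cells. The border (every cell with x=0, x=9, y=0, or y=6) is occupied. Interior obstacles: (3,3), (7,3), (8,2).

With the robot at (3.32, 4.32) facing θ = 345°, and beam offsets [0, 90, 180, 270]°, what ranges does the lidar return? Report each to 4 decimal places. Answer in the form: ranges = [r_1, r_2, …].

beam 1: φ=0°, α=345°
  dir = (cos 345°, sin 345°) = (0.9659, -0.2588); from cell (3,4)
  next x-line at t=0.7040, next y-line at t=1.2364; Δt_x=1.0353, Δt_y=3.8637
    x: enter (4,4) at t=0.7040
    y: enter (4,3) at t=1.2364
    x: enter (5,3) at t=1.7393
    x: enter (6,3) at t=2.7745
    x: enter (7,3) at t=3.8098 ← occupied
  → r_1 = 3.8098
beam 2: φ=90°, α=75°
  dir = (cos 75°, sin 75°) = (0.2588, 0.9659); from cell (3,4)
  next x-line at t=2.6273, next y-line at t=0.7040; Δt_x=3.8637, Δt_y=1.0353
    y: enter (3,5) at t=0.7040
    y: enter (3,6) at t=1.7393 ← occupied
  → r_2 = 1.7393
beam 3: φ=180°, α=165°
  dir = (cos 165°, sin 165°) = (-0.9659, 0.2588); from cell (3,4)
  next x-line at t=0.3313, next y-line at t=2.6273; Δt_x=1.0353, Δt_y=3.8637
    x: enter (2,4) at t=0.3313
    x: enter (1,4) at t=1.3666
    x: enter (0,4) at t=2.4018 ← occupied
  → r_3 = 2.4018
beam 4: φ=270°, α=255°
  dir = (cos 255°, sin 255°) = (-0.2588, -0.9659); from cell (3,4)
  next x-line at t=1.2364, next y-line at t=0.3313; Δt_x=3.8637, Δt_y=1.0353
    y: enter (3,3) at t=0.3313 ← occupied
  → r_4 = 0.3313

ranges = [3.8098, 1.7393, 2.4018, 0.3313]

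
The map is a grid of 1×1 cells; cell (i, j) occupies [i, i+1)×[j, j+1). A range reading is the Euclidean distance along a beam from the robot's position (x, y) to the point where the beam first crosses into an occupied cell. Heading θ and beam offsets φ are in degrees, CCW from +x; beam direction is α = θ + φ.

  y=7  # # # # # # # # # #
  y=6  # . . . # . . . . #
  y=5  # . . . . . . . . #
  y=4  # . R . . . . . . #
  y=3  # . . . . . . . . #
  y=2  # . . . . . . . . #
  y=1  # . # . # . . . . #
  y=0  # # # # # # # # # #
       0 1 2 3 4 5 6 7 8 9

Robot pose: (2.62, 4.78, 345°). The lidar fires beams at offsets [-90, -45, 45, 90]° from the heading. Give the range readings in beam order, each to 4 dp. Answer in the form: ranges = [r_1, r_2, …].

beam 1: φ=-90°, α=255°
  d=(-0.2588,-0.9659)  start (2,4)  tX=2.3955 tY=0.8075  stride 1/|dx|=3.8637 1/|dy|=1.0353
    cross y-line → (2,3), t=0.8075
    cross y-line → (2,2), t=1.8428
    cross x-line → (1,2), t=2.3955
    cross y-line → (1,1), t=2.8781
    cross y-line → (1,0), t=3.9133 (wall)
  → r_1 = 3.9133
beam 2: φ=-45°, α=300°
  d=(0.5000,-0.8660)  start (2,4)  tX=0.7600 tY=0.9007  stride 1/|dx|=2.0000 1/|dy|=1.1547
    cross x-line → (3,4), t=0.7600
    cross y-line → (3,3), t=0.9007
    cross y-line → (3,2), t=2.0554
    cross x-line → (4,2), t=2.7600
    cross y-line → (4,1), t=3.2101 (wall)
  → r_2 = 3.2101
beam 3: φ=45°, α=30°
  d=(0.8660,0.5000)  start (2,4)  tX=0.4388 tY=0.4400  stride 1/|dx|=1.1547 1/|dy|=2.0000
    cross x-line → (3,4), t=0.4388
    cross y-line → (3,5), t=0.4400
    cross x-line → (4,5), t=1.5935
    cross y-line → (4,6), t=2.4400 (wall)
  → r_3 = 2.4400
beam 4: φ=90°, α=75°
  d=(0.2588,0.9659)  start (2,4)  tX=1.4682 tY=0.2278  stride 1/|dx|=3.8637 1/|dy|=1.0353
    cross y-line → (2,5), t=0.2278
    cross y-line → (2,6), t=1.2630
    cross x-line → (3,6), t=1.4682
    cross y-line → (3,7), t=2.2983 (wall)
  → r_4 = 2.2983

ranges = [3.9133, 3.2101, 2.4400, 2.2983]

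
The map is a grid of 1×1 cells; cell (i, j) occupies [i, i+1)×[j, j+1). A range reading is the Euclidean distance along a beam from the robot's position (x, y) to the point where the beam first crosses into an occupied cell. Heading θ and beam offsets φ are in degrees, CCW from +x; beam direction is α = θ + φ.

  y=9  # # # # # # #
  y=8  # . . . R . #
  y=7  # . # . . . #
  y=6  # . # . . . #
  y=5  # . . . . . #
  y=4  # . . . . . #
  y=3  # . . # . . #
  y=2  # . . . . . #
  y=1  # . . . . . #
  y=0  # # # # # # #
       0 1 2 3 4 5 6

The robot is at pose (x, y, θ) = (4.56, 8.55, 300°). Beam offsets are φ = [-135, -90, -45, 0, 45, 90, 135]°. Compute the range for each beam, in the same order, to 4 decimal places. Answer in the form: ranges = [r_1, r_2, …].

beam 1: φ=-135°, α=165°
  dir = (cos 165°, sin 165°) = (-0.9659, 0.2588); from cell (4,8)
  next x-line at t=0.5798, next y-line at t=1.7387; Δt_x=1.0353, Δt_y=3.8637
    x: enter (3,8) at t=0.5798
    x: enter (2,8) at t=1.6150
    y: enter (2,9) at t=1.7387 ← occupied
  → r_1 = 1.7387
beam 2: φ=-90°, α=210°
  dir = (cos 210°, sin 210°) = (-0.8660, -0.5000); from cell (4,8)
  next x-line at t=0.6466, next y-line at t=1.1000; Δt_x=1.1547, Δt_y=2.0000
    x: enter (3,8) at t=0.6466
    y: enter (3,7) at t=1.1000
    x: enter (2,7) at t=1.8013 ← occupied
  → r_2 = 1.8013
beam 3: φ=-45°, α=255°
  dir = (cos 255°, sin 255°) = (-0.2588, -0.9659); from cell (4,8)
  next x-line at t=2.1637, next y-line at t=0.5694; Δt_x=3.8637, Δt_y=1.0353
    y: enter (4,7) at t=0.5694
    y: enter (4,6) at t=1.6047
    x: enter (3,6) at t=2.1637
    y: enter (3,5) at t=2.6400
    y: enter (3,4) at t=3.6752
    y: enter (3,3) at t=4.7105 ← occupied
  → r_3 = 4.7105
beam 4: φ=0°, α=300°
  dir = (cos 300°, sin 300°) = (0.5000, -0.8660); from cell (4,8)
  next x-line at t=0.8800, next y-line at t=0.6351; Δt_x=2.0000, Δt_y=1.1547
    y: enter (4,7) at t=0.6351
    x: enter (5,7) at t=0.8800
    y: enter (5,6) at t=1.7898
    x: enter (6,6) at t=2.8800 ← occupied
  → r_4 = 2.8800
beam 5: φ=45°, α=345°
  dir = (cos 345°, sin 345°) = (0.9659, -0.2588); from cell (4,8)
  next x-line at t=0.4555, next y-line at t=2.1250; Δt_x=1.0353, Δt_y=3.8637
    x: enter (5,8) at t=0.4555
    x: enter (6,8) at t=1.4908 ← occupied
  → r_5 = 1.4908
beam 6: φ=90°, α=30°
  dir = (cos 30°, sin 30°) = (0.8660, 0.5000); from cell (4,8)
  next x-line at t=0.5081, next y-line at t=0.9000; Δt_x=1.1547, Δt_y=2.0000
    x: enter (5,8) at t=0.5081
    y: enter (5,9) at t=0.9000 ← occupied
  → r_6 = 0.9000
beam 7: φ=135°, α=75°
  dir = (cos 75°, sin 75°) = (0.2588, 0.9659); from cell (4,8)
  next x-line at t=1.7000, next y-line at t=0.4659; Δt_x=3.8637, Δt_y=1.0353
    y: enter (4,9) at t=0.4659 ← occupied
  → r_7 = 0.4659

ranges = [1.7387, 1.8013, 4.7105, 2.8800, 1.4908, 0.9000, 0.4659]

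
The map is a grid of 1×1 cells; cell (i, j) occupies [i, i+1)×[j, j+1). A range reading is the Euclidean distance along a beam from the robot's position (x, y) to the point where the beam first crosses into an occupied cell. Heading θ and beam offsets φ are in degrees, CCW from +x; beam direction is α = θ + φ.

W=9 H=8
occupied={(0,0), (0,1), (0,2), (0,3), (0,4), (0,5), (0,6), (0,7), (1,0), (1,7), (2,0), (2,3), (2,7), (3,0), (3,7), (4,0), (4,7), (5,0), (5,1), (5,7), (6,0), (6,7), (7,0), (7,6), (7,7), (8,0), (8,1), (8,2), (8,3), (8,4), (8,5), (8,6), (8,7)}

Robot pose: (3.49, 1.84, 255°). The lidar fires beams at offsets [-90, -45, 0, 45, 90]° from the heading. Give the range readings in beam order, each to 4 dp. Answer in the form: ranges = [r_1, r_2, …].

ranges = [2.5778, 1.6800, 0.8696, 0.9699, 1.5633]

beam 1: φ=-90°, α=165°
  d=(-0.9659,0.2588)  start (3,1)  tX=0.5073 tY=0.6182  stride 1/|dx|=1.0353 1/|dy|=3.8637
    cross x-line → (2,1), t=0.5073
    cross y-line → (2,2), t=0.6182
    cross x-line → (1,2), t=1.5426
    cross x-line → (0,2), t=2.5778 (wall)
  → r_1 = 2.5778
beam 2: φ=-45°, α=210°
  d=(-0.8660,-0.5000)  start (3,1)  tX=0.5658 tY=1.6800  stride 1/|dx|=1.1547 1/|dy|=2.0000
    cross x-line → (2,1), t=0.5658
    cross y-line → (2,0), t=1.6800 (wall)
  → r_2 = 1.6800
beam 3: φ=0°, α=255°
  d=(-0.2588,-0.9659)  start (3,1)  tX=1.8932 tY=0.8696  stride 1/|dx|=3.8637 1/|dy|=1.0353
    cross y-line → (3,0), t=0.8696 (wall)
  → r_3 = 0.8696
beam 4: φ=45°, α=300°
  d=(0.5000,-0.8660)  start (3,1)  tX=1.0200 tY=0.9699  stride 1/|dx|=2.0000 1/|dy|=1.1547
    cross y-line → (3,0), t=0.9699 (wall)
  → r_4 = 0.9699
beam 5: φ=90°, α=345°
  d=(0.9659,-0.2588)  start (3,1)  tX=0.5280 tY=3.2455  stride 1/|dx|=1.0353 1/|dy|=3.8637
    cross x-line → (4,1), t=0.5280
    cross x-line → (5,1), t=1.5633 (wall)
  → r_5 = 1.5633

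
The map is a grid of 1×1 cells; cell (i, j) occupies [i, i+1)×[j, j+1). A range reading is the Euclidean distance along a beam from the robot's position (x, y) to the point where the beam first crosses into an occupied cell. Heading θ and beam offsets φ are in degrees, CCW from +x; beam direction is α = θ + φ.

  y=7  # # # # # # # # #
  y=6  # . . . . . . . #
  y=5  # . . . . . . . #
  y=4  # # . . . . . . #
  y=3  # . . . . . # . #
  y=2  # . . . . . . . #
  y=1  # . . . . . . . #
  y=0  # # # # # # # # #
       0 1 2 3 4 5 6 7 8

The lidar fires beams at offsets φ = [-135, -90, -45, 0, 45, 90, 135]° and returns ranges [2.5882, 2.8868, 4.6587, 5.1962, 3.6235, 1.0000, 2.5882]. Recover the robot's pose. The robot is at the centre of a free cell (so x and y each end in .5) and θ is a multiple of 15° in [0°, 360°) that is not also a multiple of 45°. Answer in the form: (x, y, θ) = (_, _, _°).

(x, y, θ) = (5.5, 4.5, 210°)

Enumerate (i+0.5, j+0.5, θ) over the 40 free cells and 16 admissible headings. For each, cast all 7 beams and compare to the given ranges.
  (5.5, 6.5, 330°): beam 1 = 4.6587 ≠ 2.5882 ✗
  (6.5, 6.5, 165°): beam 1 = 1.0000 ≠ 2.5882 ✗
  (5.5, 5.5, 60°): beam 1 = 1.9319 ≠ 2.5882 ✗
  (5.5, 4.5, 165°): beam 1 = 2.8868 ≠ 2.5882 ✗
  …
  (5.5, 4.5, 210°): r_1=2.5882, r_2=2.8868, r_3=4.6587, r_4=5.1962, r_5=3.6235, r_6=1.0000, r_7=2.5882 — all match ✓
Unique over the lattice → pose = (5.5, 4.5, 210°).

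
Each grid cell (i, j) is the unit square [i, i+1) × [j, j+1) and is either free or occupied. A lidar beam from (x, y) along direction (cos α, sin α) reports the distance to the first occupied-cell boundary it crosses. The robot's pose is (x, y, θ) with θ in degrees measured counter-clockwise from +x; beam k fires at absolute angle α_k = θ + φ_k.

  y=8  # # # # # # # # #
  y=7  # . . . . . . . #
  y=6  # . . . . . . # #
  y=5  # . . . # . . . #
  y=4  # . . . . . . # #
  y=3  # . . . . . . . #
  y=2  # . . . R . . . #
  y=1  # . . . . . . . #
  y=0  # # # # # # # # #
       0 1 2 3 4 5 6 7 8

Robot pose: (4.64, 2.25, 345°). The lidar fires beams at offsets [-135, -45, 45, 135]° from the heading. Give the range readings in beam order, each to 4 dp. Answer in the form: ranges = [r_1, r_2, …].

ranges = [2.5000, 1.4434, 3.5000, 6.6395]

beam 1: φ=-135°, α=210°
  direction (-0.8660, -0.5000); cell (4,2); t to first gridline: x 0.7390, y 0.5000 (then +1.1547 / +2.0000)
    (4,1) via y @ 0.5000
    (3,1) via x @ 0.7390
    (2,1) via x @ 1.8937
    (2,0) via y @ 2.5000  # hit
  → r_1 = 2.5000
beam 2: φ=-45°, α=300°
  direction (0.5000, -0.8660); cell (4,2); t to first gridline: x 0.7200, y 0.2887 (then +2.0000 / +1.1547)
    (4,1) via y @ 0.2887
    (5,1) via x @ 0.7200
    (5,0) via y @ 1.4434  # hit
  → r_2 = 1.4434
beam 3: φ=45°, α=30°
  direction (0.8660, 0.5000); cell (4,2); t to first gridline: x 0.4157, y 1.5000 (then +1.1547 / +2.0000)
    (5,2) via x @ 0.4157
    (5,3) via y @ 1.5000
    (6,3) via x @ 1.5704
    (7,3) via x @ 2.7251
    (7,4) via y @ 3.5000  # hit
  → r_3 = 3.5000
beam 4: φ=135°, α=120°
  direction (-0.5000, 0.8660); cell (4,2); t to first gridline: x 1.2800, y 0.8660 (then +2.0000 / +1.1547)
    (4,3) via y @ 0.8660
    (3,3) via x @ 1.2800
    (3,4) via y @ 2.0207
    (3,5) via y @ 3.1754
    (2,5) via x @ 3.2800
    (2,6) via y @ 4.3301
    (1,6) via x @ 5.2800
    (1,7) via y @ 5.4848
    (1,8) via y @ 6.6395  # hit
  → r_4 = 6.6395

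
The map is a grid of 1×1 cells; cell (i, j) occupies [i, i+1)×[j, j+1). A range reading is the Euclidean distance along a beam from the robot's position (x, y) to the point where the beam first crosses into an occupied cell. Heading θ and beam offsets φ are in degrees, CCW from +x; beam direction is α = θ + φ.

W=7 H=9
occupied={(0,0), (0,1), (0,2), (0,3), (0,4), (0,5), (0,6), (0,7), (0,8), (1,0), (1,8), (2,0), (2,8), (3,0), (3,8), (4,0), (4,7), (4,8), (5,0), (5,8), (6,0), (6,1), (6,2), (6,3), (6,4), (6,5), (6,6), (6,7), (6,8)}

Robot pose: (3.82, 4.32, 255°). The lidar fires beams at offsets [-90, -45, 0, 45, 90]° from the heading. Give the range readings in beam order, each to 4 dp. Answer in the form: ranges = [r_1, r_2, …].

beam 1: φ=-90°, α=165°
  direction (-0.9659, 0.2588); cell (3,4); t to first gridline: x 0.8489, y 2.6273 (then +1.0353 / +3.8637)
    (2,4) via x @ 0.8489
    (1,4) via x @ 1.8842
    (1,5) via y @ 2.6273
    (0,5) via x @ 2.9195  # hit
  → r_1 = 2.9195
beam 2: φ=-45°, α=210°
  direction (-0.8660, -0.5000); cell (3,4); t to first gridline: x 0.9469, y 0.6400 (then +1.1547 / +2.0000)
    (3,3) via y @ 0.6400
    (2,3) via x @ 0.9469
    (1,3) via x @ 2.1016
    (1,2) via y @ 2.6400
    (0,2) via x @ 3.2563  # hit
  → r_2 = 3.2563
beam 3: φ=0°, α=255°
  direction (-0.2588, -0.9659); cell (3,4); t to first gridline: x 3.1682, y 0.3313 (then +3.8637 / +1.0353)
    (3,3) via y @ 0.3313
    (3,2) via y @ 1.3666
    (3,1) via y @ 2.4018
    (2,1) via x @ 3.1682
    (2,0) via y @ 3.4371  # hit
  → r_3 = 3.4371
beam 4: φ=45°, α=300°
  direction (0.5000, -0.8660); cell (3,4); t to first gridline: x 0.3600, y 0.3695 (then +2.0000 / +1.1547)
    (4,4) via x @ 0.3600
    (4,3) via y @ 0.3695
    (4,2) via y @ 1.5242
    (5,2) via x @ 2.3600
    (5,1) via y @ 2.6789
    (5,0) via y @ 3.8336  # hit
  → r_4 = 3.8336
beam 5: φ=90°, α=345°
  direction (0.9659, -0.2588); cell (3,4); t to first gridline: x 0.1863, y 1.2364 (then +1.0353 / +3.8637)
    (4,4) via x @ 0.1863
    (5,4) via x @ 1.2216
    (5,3) via y @ 1.2364
    (6,3) via x @ 2.2569  # hit
  → r_5 = 2.2569

ranges = [2.9195, 3.2563, 3.4371, 3.8336, 2.2569]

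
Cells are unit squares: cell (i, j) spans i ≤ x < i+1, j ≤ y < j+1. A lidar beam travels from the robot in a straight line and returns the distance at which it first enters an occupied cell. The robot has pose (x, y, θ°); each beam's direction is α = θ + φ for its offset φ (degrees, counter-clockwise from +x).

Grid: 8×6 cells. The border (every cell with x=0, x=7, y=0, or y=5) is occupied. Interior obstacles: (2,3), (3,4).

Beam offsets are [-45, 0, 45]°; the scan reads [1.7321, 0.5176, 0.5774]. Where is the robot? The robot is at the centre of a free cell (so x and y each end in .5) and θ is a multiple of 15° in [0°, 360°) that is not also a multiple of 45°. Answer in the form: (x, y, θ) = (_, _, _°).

The pose lattice has 22·16 = 352 candidates. Test each by forward raycasting.
  (6.5, 1.5, 210°): beam 1 = 5.6940 ≠ 1.7321 ✗
  (4.5, 4.5, 150°): beam 1 = 0.5176 ≠ 1.7321 ✗
  (6.5, 2.5, 165°): beam 1 = 2.8868 ≠ 1.7321 ✗
  …
  (2.5, 4.5, 255°): r_1=1.7321, r_2=0.5176, r_3=0.5774 — all match ✓
Only this pose fits every beam.

(x, y, θ) = (2.5, 4.5, 255°)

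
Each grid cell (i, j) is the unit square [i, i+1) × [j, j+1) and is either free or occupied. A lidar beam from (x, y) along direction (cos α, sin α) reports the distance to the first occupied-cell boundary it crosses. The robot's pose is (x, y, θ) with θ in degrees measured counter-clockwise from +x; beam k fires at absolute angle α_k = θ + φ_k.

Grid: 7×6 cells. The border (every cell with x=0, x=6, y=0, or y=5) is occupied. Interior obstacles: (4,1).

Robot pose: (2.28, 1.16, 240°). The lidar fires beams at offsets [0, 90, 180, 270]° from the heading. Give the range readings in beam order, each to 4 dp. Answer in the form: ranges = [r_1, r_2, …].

ranges = [0.1848, 0.3200, 4.4341, 1.4780]

beam 1: φ=0°, α=240°
  direction (-0.5000, -0.8660); cell (2,1); t to first gridline: x 0.5600, y 0.1848 (then +2.0000 / +1.1547)
    (2,0) via y @ 0.1848  # hit
  → r_1 = 0.1848
beam 2: φ=90°, α=330°
  direction (0.8660, -0.5000); cell (2,1); t to first gridline: x 0.8314, y 0.3200 (then +1.1547 / +2.0000)
    (2,0) via y @ 0.3200  # hit
  → r_2 = 0.3200
beam 3: φ=180°, α=60°
  direction (0.5000, 0.8660); cell (2,1); t to first gridline: x 1.4400, y 0.9699 (then +2.0000 / +1.1547)
    (2,2) via y @ 0.9699
    (3,2) via x @ 1.4400
    (3,3) via y @ 2.1246
    (3,4) via y @ 3.2793
    (4,4) via x @ 3.4400
    (4,5) via y @ 4.4341  # hit
  → r_3 = 4.4341
beam 4: φ=270°, α=150°
  direction (-0.8660, 0.5000); cell (2,1); t to first gridline: x 0.3233, y 1.6800 (then +1.1547 / +2.0000)
    (1,1) via x @ 0.3233
    (0,1) via x @ 1.4780  # hit
  → r_4 = 1.4780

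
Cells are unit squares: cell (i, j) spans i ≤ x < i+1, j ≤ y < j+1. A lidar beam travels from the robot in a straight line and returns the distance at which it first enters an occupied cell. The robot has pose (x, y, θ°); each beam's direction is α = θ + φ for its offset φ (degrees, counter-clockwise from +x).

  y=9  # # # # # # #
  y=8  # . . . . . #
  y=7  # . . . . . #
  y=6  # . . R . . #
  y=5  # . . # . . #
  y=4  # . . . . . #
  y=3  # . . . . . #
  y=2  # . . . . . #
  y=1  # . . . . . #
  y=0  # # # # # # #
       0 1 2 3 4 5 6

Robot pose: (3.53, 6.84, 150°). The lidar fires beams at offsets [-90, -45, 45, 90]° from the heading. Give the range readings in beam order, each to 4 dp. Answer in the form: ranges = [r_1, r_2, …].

beam 1: φ=-90°, α=60°
  dir = (cos 60°, sin 60°) = (0.5000, 0.8660); from cell (3,6)
  next x-line at t=0.9400, next y-line at t=0.1848; Δt_x=2.0000, Δt_y=1.1547
    y: enter (3,7) at t=0.1848
    x: enter (4,7) at t=0.9400
    y: enter (4,8) at t=1.3395
    y: enter (4,9) at t=2.4942 ← occupied
  → r_1 = 2.4942
beam 2: φ=-45°, α=105°
  dir = (cos 105°, sin 105°) = (-0.2588, 0.9659); from cell (3,6)
  next x-line at t=2.0478, next y-line at t=0.1656; Δt_x=3.8637, Δt_y=1.0353
    y: enter (3,7) at t=0.1656
    y: enter (3,8) at t=1.2009
    x: enter (2,8) at t=2.0478
    y: enter (2,9) at t=2.2362 ← occupied
  → r_2 = 2.2362
beam 3: φ=45°, α=195°
  dir = (cos 195°, sin 195°) = (-0.9659, -0.2588); from cell (3,6)
  next x-line at t=0.5487, next y-line at t=3.2455; Δt_x=1.0353, Δt_y=3.8637
    x: enter (2,6) at t=0.5487
    x: enter (1,6) at t=1.5840
    x: enter (0,6) at t=2.6192 ← occupied
  → r_3 = 2.6192
beam 4: φ=90°, α=240°
  dir = (cos 240°, sin 240°) = (-0.5000, -0.8660); from cell (3,6)
  next x-line at t=1.0600, next y-line at t=0.9699; Δt_x=2.0000, Δt_y=1.1547
    y: enter (3,5) at t=0.9699 ← occupied
  → r_4 = 0.9699

ranges = [2.4942, 2.2362, 2.6192, 0.9699]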